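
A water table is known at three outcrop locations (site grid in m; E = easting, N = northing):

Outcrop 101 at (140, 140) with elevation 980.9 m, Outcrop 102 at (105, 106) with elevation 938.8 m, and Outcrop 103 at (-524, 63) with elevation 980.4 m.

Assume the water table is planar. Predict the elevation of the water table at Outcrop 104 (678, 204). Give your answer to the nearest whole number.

Let the plane be z = a·E + b·N + c.
Outcrop 102−Outcrop 101: −35a − 34b = −42.1;  Outcrop 103−Outcrop 101: −664a − 77b = −0.5.
Solving gives a = −0.16220, b = 1.40521.
Then c = 980.9 − a·140 − b·140 = 806.88.
At (678, 204): z = −110.0 + 286.7 + 806.88 = 983.6 m.

984 m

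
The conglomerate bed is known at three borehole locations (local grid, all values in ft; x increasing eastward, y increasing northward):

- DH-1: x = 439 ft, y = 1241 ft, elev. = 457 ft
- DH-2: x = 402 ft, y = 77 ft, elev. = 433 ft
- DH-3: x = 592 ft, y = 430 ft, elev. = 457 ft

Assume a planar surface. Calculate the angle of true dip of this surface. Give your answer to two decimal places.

Two edge vectors: DH-1→DH-2 = (-37, -1164, -24), DH-1→DH-3 = (153, -811, 0).
Normal n = (DH-1→DH-2) × (DH-1→DH-3) = (-19464, -3672, 208099).
So ∂z/∂x = −n_x/n_z = 0.09353 and ∂z/∂y = −n_y/n_z = 0.01765.
Gradient magnitude |∇z| = √(a² + b²) = √(0.00875 + 0.00031) = 0.09518.
True dip = arctan(0.09518) = 5.44°, dipping toward W (azimuth ≈ 259°).

5.44°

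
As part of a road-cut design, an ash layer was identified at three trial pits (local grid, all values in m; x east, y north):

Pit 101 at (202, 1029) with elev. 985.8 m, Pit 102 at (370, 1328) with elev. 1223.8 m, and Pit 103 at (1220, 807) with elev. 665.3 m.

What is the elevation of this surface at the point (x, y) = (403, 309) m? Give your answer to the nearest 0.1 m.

Two edge vectors: Pit 101→Pit 102 = (168, 299, 238), Pit 101→Pit 103 = (1018, -222, -320.5).
Normal n = (Pit 101→Pit 102) × (Pit 101→Pit 103) = (-42993.5, 296128, -341678).
So ∂z/∂x = −n_x/n_z = −0.125830 and ∂z/∂y = −n_y/n_z = 0.866687.
Intercept c from Pit 101: 985.8 + 25.42 − 891.82 = 119.40.
At (403, 309): z = −50.7 + 267.8 + 119.40 = 336.5 m.

336.5 m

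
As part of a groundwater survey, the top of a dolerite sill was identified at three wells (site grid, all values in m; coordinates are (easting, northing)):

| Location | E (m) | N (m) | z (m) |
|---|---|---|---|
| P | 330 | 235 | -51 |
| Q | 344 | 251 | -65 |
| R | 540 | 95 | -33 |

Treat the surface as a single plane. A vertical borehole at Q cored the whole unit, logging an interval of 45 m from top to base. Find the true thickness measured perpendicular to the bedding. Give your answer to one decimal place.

37.3 m

Let the plane be z = a·E + b·N + c.
Q−P: 14a + 16b = −14;  R−P: 210a − 140b = 18.
Solving gives a = −0.31429, b = −0.60000.
|∇z| = √(a²+b²) = 0.67733, so dip δ = arctan(0.67733) = 34.11°.
True thickness = vertical thickness × cos δ = 45 × cos 34.11° = 37.3 m.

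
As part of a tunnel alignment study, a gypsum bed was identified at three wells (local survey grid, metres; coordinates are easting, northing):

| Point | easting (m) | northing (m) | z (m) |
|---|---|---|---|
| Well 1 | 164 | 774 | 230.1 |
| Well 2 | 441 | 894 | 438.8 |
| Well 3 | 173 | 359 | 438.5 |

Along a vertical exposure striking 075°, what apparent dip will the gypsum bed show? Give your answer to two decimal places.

Let the plane be z = a·easting + b·northing + c.
Well 2−Well 1: 277a + 120b = 208.7;  Well 3−Well 1: 9a − 415b = 208.4.
Solving gives a = 0.96194, b = −0.48131.
Unit vector along 075° is (sin 75°, cos 75°) = (0.9659, 0.2588).
Slope in that direction = a·(0.9659) + b·(0.2588) = 0.80459.
Apparent dip = arctan|0.80459| = 38.82° (true dip is 47.1°, so apparent ≤ true as expected).

38.82°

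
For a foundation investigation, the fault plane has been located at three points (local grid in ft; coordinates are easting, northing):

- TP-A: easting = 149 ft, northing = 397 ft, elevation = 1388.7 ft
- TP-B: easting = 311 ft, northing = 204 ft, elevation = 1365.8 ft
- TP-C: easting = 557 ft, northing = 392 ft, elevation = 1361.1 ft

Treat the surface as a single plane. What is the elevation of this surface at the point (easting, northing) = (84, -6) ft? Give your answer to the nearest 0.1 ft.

Two edge vectors: TP-A→TP-B = (162, -193, -22.9), TP-A→TP-C = (408, -5, -27.6).
Normal n = (TP-A→TP-B) × (TP-A→TP-C) = (5212.3, -4872, 77934).
So ∂z/∂easting = −n_x/n_z = −0.06688 and ∂z/∂northing = −n_y/n_z = 0.06251.
Intercept c from TP-A: 1388.7 + 9.97 − 24.82 = 1373.85.
At (84, -6): z = −5.6 − 0.4 + 1373.85 = 1367.9 ft.

1367.9 ft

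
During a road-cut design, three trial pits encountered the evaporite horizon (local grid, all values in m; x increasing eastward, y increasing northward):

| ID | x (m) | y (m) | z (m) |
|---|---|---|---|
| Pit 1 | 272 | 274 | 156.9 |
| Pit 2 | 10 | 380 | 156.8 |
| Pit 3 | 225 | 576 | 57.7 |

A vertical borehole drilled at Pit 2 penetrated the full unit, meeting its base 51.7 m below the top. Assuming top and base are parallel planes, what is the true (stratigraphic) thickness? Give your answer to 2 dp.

48.36 m

Two edge vectors: Pit 1→Pit 2 = (-262, 106, -0.1), Pit 1→Pit 3 = (-47, 302, -99.2).
Normal n = (Pit 1→Pit 2) × (Pit 1→Pit 3) = (-10485, -25985.7, -74142).
So ∂z/∂x = −n_x/n_z = −0.14142 and ∂z/∂y = −n_y/n_z = −0.35049.
|∇z| = √(a²+b²) = 0.37794, so dip δ = arctan(0.37794) = 20.70°.
True thickness = vertical thickness × cos δ = 51.7 × cos 20.70° = 48.36 m.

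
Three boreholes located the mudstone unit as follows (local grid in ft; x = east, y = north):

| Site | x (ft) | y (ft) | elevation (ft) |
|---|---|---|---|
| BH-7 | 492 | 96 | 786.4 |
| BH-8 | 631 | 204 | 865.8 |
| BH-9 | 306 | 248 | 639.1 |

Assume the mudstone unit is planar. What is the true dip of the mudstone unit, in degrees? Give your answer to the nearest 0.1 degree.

34.7°

Two edge vectors: BH-7→BH-8 = (139, 108, 79.4), BH-7→BH-9 = (-186, 152, -147.3).
Normal n = (BH-7→BH-8) × (BH-7→BH-9) = (-27977.2, 5706.3, 41216).
So ∂z/∂x = −n_x/n_z = 0.67879 and ∂z/∂y = −n_y/n_z = −0.13845.
Gradient magnitude |∇z| = √(a² + b²) = √(0.46076 + 0.01917) = 0.69277.
True dip = arctan(0.69277) = 34.7°, dipping toward WNW (azimuth ≈ 282°).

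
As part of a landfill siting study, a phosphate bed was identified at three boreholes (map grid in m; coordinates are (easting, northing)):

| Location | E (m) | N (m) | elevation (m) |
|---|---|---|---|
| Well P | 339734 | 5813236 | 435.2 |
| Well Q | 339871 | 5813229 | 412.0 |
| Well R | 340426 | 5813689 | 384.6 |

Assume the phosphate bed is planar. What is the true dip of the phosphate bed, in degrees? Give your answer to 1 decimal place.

Let the plane be z = a·E + b·N + c.
Well Q−Well P: 137a − 7b = −23.2;  Well R−Well P: 692a + 453b = −50.6.
Solving gives a = −0.16238, b = 0.13635.
Gradient magnitude |∇z| = √(a² + b²) = √(0.02637 + 0.01859) = 0.21203.
True dip = arctan(0.21203) = 12.0°, dipping toward SE (azimuth ≈ 130°).

12.0°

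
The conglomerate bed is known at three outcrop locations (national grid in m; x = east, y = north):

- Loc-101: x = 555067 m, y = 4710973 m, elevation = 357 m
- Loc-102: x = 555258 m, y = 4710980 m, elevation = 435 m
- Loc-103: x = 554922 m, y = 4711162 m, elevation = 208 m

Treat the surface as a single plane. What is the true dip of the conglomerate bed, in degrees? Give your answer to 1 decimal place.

32.1°

Let the plane be z = a·x + b·y + c.
Loc-102−Loc-101: 191a + 7b = 78;  Loc-103−Loc-101: −145a + 189b = −149.
Solving gives a = 0.42531, b = −0.46206.
Gradient magnitude |∇z| = √(a² + b²) = √(0.18089 + 0.21350) = 0.62801.
True dip = arctan(0.62801) = 32.1°, dipping toward NW (azimuth ≈ 317°).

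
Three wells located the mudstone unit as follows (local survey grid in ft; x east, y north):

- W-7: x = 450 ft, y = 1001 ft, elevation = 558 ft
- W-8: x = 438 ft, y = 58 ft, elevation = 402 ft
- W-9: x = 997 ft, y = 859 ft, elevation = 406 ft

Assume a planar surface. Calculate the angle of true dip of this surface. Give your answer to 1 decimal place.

Let the plane be z = a·x + b·y + c.
W-8−W-7: −12a − 943b = −156;  W-9−W-7: 547a − 142b = −152.
Solving gives a = −0.23416, b = 0.16841.
Gradient magnitude |∇z| = √(a² + b²) = √(0.05483 + 0.02836) = 0.28843.
True dip = arctan(0.28843) = 16.1°, dipping toward SE (azimuth ≈ 126°).

16.1°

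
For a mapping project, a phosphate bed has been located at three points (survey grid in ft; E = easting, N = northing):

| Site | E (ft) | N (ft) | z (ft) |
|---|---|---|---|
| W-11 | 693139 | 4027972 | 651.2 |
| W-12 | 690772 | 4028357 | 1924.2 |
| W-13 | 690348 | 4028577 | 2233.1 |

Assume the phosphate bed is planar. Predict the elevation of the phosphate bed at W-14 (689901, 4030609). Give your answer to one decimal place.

3522.6 ft

Let the plane be z = a·E + b·N + c.
W-12−W-11: −2367a + 385b = 1273;  W-13−W-11: −2791a + 605b = 1581.9.
Solving gives a = −0.450723077, b = 0.535424615.
Then c = 651.2 − a·693139 − b·4027972 = −1843610.42.
At (689901, 4030609): z = −310954.3 + 2158087.3 − 1843610.42 = 3522.6 ft.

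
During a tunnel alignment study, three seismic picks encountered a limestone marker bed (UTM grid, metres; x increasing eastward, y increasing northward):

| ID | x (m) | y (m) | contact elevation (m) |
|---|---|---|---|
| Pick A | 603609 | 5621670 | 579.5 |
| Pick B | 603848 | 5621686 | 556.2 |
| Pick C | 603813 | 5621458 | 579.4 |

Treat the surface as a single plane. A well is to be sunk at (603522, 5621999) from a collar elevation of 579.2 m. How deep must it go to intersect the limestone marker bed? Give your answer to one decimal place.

Two edge vectors: Pick A→Pick B = (239, 16, -23.3), Pick A→Pick C = (204, -212, -0.1).
Normal n = (Pick A→Pick B) × (Pick A→Pick C) = (-4941.2, -4729.3, -53932).
So ∂z/∂x = −n_x/n_z = −0.091619076 and ∂z/∂y = −n_y/n_z = −0.087690054.
Intercept c from Pick A: 579.5 + 55302.10 + 492964.55 = 548846.15.
At (603522, 5621999): z_contact = −55294.13 − 492993.40 + 548846.15 = 558.62 m.
Depth below ground = 579.2 − 558.62 = 20.6 m.

20.6 m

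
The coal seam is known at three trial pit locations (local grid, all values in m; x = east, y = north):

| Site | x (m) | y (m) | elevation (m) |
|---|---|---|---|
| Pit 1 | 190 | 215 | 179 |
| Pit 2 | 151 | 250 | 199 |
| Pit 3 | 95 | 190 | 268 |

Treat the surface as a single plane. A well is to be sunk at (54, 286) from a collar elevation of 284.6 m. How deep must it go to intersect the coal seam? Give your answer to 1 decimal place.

17.2 m

Two edge vectors: Pit 1→Pit 2 = (-39, 35, 20), Pit 1→Pit 3 = (-95, -25, 89).
Normal n = (Pit 1→Pit 2) × (Pit 1→Pit 3) = (3615, 1571, 4300).
So ∂z/∂x = −n_x/n_z = −0.84070 and ∂z/∂y = −n_y/n_z = −0.36535.
Intercept c from Pit 1: 179 + 159.73 + 78.55 = 417.28.
At (54, 286): z_contact = −45.40 − 104.49 + 417.28 = 267.40 m.
Depth below ground = 284.6 − 267.40 = 17.2 m.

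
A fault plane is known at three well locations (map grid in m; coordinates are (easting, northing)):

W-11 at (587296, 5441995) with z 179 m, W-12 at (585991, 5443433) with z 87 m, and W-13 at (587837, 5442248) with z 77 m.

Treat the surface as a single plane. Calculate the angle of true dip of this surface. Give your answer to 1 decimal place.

11.3°

Two edge vectors: W-11→W-12 = (-1305, 1438, -92), W-11→W-13 = (541, 253, -102).
Normal n = (W-11→W-12) × (W-11→W-13) = (-123400, -182882, -1108123).
So ∂z/∂E = −n_x/n_z = −0.11136 and ∂z/∂N = −n_y/n_z = −0.16504.
Gradient magnitude |∇z| = √(a² + b²) = √(0.01240 + 0.02724) = 0.19909.
True dip = arctan(0.19909) = 11.3°, dipping toward NE (azimuth ≈ 034°).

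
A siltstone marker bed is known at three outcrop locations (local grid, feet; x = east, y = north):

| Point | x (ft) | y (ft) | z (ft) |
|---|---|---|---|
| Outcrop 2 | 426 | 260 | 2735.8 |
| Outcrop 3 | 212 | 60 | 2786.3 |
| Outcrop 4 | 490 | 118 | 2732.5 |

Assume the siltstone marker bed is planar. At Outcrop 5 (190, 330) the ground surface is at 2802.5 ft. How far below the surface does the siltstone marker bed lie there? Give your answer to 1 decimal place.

28.0 ft

Let the plane be z = a·x + b·y + c.
Outcrop 3−Outcrop 2: −214a − 200b = 50.5;  Outcrop 4−Outcrop 2: 64a − 142b = −3.3.
Solving gives a = −0.18132, b = −0.05848.
Then c = 2735.8 − a·426 − b·260 = 2828.25.
At (190, 330): z_contact = −34.45 − 19.30 + 2828.25 = 2774.50 ft.
Depth below ground = 2802.5 − 2774.50 = 28.0 ft.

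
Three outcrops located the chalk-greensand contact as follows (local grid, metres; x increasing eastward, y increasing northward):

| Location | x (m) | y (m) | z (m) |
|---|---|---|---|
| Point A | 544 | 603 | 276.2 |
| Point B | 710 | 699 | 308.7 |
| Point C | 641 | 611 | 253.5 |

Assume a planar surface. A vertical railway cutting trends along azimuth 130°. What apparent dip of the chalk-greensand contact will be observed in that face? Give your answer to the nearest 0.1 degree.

Let the plane be z = a·x + b·y + c.
Point B−Point A: 166a + 96b = 32.5;  Point C−Point A: 97a + 8b = −22.7.
Solving gives a = −0.30551, b = 0.86682.
Unit vector along 130° is (sin 130°, cos 130°) = (0.7660, -0.6428).
Slope in that direction = a·(0.7660) + b·(-0.6428) = −0.79122.
Apparent dip = arctan|0.79122| = 38.4° (true dip is 42.6°, so apparent ≤ true as expected).

38.4°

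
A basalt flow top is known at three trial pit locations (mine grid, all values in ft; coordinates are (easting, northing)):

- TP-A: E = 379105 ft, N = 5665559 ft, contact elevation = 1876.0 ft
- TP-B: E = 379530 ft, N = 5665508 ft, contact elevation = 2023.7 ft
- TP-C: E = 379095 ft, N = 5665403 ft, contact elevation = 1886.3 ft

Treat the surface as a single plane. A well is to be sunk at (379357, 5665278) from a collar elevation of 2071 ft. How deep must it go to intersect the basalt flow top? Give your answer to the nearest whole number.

Two edge vectors: TP-A→TP-B = (425, -51, 147.7), TP-A→TP-C = (-10, -156, 10.3).
Normal n = (TP-A→TP-B) × (TP-A→TP-C) = (22515.9, -5854.5, -66810).
So ∂z/∂E = −n_x/n_z = 0.33701392 and ∂z/∂N = −n_y/n_z = −0.08762910.
Intercept c from TP-A: 1876 − 127763.66 + 496467.82 = 370580.16.
At (379357, 5665278): z_contact = 127848.6 − 496443.2 + 370580.16 = 1985.6 ft.
Depth below ground = 2071 − 1985.6 = 85 ft.

85 ft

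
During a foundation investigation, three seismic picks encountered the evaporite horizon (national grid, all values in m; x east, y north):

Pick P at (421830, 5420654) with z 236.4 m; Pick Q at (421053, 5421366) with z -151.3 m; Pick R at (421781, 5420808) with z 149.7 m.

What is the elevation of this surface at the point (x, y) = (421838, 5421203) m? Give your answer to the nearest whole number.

Two edge vectors: Pick P→Pick Q = (-777, 712, -387.7), Pick P→Pick R = (-49, 154, -86.7).
Normal n = (Pick P→Pick Q) × (Pick P→Pick R) = (-2024.6, -48368.6, -84770).
So ∂z/∂x = −n_x/n_z = −0.02388345 and ∂z/∂y = −n_y/n_z = −0.57058629.
Intercept c from Pick P: 236.4 + 10074.76 + 3092950.87 = 3103262.02.
At (421838, 5421203): z = −10074.9 − 3093264.1 + 3103262.02 = -77.0 m.

-77 m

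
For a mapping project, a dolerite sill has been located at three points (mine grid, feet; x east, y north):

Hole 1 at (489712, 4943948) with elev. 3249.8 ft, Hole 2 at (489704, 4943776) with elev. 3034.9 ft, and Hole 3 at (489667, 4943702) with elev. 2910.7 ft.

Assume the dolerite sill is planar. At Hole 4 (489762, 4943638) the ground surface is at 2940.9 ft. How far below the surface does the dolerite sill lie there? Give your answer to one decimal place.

Two edge vectors: Hole 1→Hole 2 = (-8, -172, -214.9), Hole 1→Hole 3 = (-45, -246, -339.1).
Normal n = (Hole 1→Hole 2) × (Hole 1→Hole 3) = (5459.8, 6957.7, -5772).
So ∂z/∂x = −n_x/n_z = 0.945911296 and ∂z/∂y = −n_y/n_z = 1.205422730.
Intercept c from Hole 1: 3249.8 − 463224.11 − 5959547.30 = −6419521.61.
At (489762, 4943638): z_contact = 463271.41 + 5959173.62 − 6419521.61 = 2923.41 ft.
Depth below ground = 2940.9 − 2923.41 = 17.5 ft.

17.5 ft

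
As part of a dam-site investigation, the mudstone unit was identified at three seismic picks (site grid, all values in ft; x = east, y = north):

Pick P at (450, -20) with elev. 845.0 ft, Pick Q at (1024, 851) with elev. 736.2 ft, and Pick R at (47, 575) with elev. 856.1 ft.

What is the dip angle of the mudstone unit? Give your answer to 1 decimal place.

6.9°

Let the plane be z = a·x + b·y + c.
Pick Q−Pick P: 574a + 871b = −108.8;  Pick R−Pick P: −403a + 595b = 11.1.
Solving gives a = −0.10744, b = −0.05411.
Gradient magnitude |∇z| = √(a² + b²) = √(0.01154 + 0.00293) = 0.12029.
True dip = arctan(0.12029) = 6.9°, dipping toward ENE (azimuth ≈ 063°).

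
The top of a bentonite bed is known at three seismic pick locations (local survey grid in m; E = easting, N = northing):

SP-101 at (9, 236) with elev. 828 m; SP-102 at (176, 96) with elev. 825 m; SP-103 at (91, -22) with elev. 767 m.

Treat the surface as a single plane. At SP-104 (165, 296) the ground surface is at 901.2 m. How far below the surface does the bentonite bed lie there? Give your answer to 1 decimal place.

16.0 m

Let the plane be z = a·E + b·N + c.
SP-102−SP-101: 167a − 140b = −3;  SP-103−SP-101: 82a − 258b = −61.
Solving gives a = 0.24571, b = 0.31453.
Then c = 828 − a·9 − b·236 = 751.56.
At (165, 296): z_contact = 40.54 + 93.10 + 751.56 = 885.20 m.
Depth below ground = 901.2 − 885.20 = 16.0 m.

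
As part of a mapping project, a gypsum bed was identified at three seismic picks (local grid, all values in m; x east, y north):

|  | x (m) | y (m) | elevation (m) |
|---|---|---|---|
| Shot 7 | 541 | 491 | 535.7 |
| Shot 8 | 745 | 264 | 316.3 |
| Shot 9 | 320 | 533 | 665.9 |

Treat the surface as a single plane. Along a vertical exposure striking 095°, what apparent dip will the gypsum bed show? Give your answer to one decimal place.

Let the plane be z = a·x + b·y + c.
Shot 8−Shot 7: 204a − 227b = −219.4;  Shot 9−Shot 7: −221a + 42b = 130.2.
Solving gives a = −0.48897, b = 0.52709.
Unit vector along 095° is (sin 95°, cos 95°) = (0.9962, -0.0872).
Slope in that direction = a·(0.9962) + b·(-0.0872) = −0.53305.
Apparent dip = arctan|0.53305| = 28.1° (true dip is 35.7°, so apparent ≤ true as expected).

28.1°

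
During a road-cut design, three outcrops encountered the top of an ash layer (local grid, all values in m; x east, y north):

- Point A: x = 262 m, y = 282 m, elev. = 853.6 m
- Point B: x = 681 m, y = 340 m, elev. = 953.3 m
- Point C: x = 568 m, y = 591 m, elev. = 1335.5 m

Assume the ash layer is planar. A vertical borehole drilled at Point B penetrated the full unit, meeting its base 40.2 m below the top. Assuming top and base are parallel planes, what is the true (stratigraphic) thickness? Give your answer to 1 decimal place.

Two edge vectors: Point A→Point B = (419, 58, 99.7), Point A→Point C = (306, 309, 481.9).
Normal n = (Point A→Point B) × (Point A→Point C) = (-2857.1, -171407.9, 111723).
So ∂z/∂x = −n_x/n_z = 0.02557 and ∂z/∂y = −n_y/n_z = 1.53422.
|∇z| = √(a²+b²) = 1.53444, so dip δ = arctan(1.53444) = 56.91°.
True thickness = vertical thickness × cos δ = 40.2 × cos 56.91° = 21.9 m.

21.9 m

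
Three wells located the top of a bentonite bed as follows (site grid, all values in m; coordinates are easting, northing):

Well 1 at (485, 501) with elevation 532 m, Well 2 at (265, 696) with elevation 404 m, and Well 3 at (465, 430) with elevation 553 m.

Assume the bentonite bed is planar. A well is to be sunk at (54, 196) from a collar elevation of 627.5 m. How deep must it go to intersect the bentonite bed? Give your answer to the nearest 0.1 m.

93.6 m

Let the plane be z = a·easting + b·northing + c.
Well 2−Well 1: −220a + 195b = −128;  Well 3−Well 1: −20a − 71b = 21.
Solving gives a = 0.25579, b = −0.36783.
Then c = 532 − a·485 − b·501 = 592.22.
At (54, 196): z_contact = 13.81 − 72.09 + 592.22 = 533.94 m.
Depth below ground = 627.5 − 533.94 = 93.6 m.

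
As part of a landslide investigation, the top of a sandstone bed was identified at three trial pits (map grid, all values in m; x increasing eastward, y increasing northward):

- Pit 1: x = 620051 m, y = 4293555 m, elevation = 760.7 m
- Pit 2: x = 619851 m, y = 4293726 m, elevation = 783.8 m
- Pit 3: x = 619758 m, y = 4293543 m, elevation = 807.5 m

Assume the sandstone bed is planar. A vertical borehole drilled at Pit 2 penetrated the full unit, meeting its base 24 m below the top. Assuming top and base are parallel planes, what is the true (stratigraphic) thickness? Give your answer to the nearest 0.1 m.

23.7 m

Let the plane be z = a·x + b·y + c.
Pit 2−Pit 1: −200a + 171b = 23.1;  Pit 3−Pit 1: −293a − 12b = 46.8.
Solving gives a = −0.15771, b = −0.04936.
|∇z| = √(a²+b²) = 0.16525, so dip δ = arctan(0.16525) = 9.38°.
True thickness = vertical thickness × cos δ = 24 × cos 9.38° = 23.7 m.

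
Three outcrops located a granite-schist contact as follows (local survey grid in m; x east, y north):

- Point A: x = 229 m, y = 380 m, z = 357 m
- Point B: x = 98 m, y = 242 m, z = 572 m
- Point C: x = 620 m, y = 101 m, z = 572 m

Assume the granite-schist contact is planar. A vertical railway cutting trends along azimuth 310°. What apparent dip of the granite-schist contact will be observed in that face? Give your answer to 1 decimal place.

28.4°

Two edge vectors: Point A→Point B = (-131, -138, 215), Point A→Point C = (391, -279, 215).
Normal n = (Point A→Point B) × (Point A→Point C) = (30315, 112230, 90507).
So ∂z/∂x = −n_x/n_z = −0.33495 and ∂z/∂y = −n_y/n_z = −1.24001.
Unit vector along 310° is (sin 310°, cos 310°) = (-0.7660, 0.6428).
Slope in that direction = a·(-0.7660) + b·(0.6428) = −0.54048.
Apparent dip = arctan|0.54048| = 28.4° (true dip is 52.1°, so apparent ≤ true as expected).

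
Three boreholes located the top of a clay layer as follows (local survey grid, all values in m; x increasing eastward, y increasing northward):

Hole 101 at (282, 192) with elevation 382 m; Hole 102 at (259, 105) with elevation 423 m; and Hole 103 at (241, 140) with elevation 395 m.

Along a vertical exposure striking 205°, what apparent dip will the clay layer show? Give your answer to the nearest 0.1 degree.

19.3°

Two edge vectors: Hole 101→Hole 102 = (-23, -87, 41), Hole 101→Hole 103 = (-41, -52, 13).
Normal n = (Hole 101→Hole 102) × (Hole 101→Hole 103) = (1001, -1382, -2371).
So ∂z/∂x = −n_x/n_z = 0.42218 and ∂z/∂y = −n_y/n_z = −0.58288.
Unit vector along 205° is (sin 205°, cos 205°) = (-0.4226, -0.9063).
Slope in that direction = a·(-0.4226) + b·(-0.9063) = 0.34984.
Apparent dip = arctan|0.34984| = 19.3° (true dip is 35.7°, so apparent ≤ true as expected).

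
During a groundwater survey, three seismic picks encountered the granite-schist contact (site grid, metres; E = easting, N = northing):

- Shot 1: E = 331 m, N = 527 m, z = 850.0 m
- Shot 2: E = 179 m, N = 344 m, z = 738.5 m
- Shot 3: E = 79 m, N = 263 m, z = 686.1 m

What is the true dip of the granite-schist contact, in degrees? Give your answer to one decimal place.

Let the plane be z = a·E + b·N + c.
Shot 2−Shot 1: −152a − 183b = −111.5;  Shot 3−Shot 1: −252a − 264b = −163.9.
Solving gives a = 0.09314, b = 0.53193.
Gradient magnitude |∇z| = √(a² + b²) = √(0.00867 + 0.28295) = 0.54002.
True dip = arctan(0.54002) = 28.4°, dipping toward S (azimuth ≈ 190°).

28.4°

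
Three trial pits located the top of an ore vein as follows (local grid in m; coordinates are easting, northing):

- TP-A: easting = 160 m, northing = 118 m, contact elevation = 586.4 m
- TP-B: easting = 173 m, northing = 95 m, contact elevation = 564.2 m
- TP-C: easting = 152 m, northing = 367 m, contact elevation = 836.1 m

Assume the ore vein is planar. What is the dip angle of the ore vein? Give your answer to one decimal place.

45.2°

Let the plane be z = a·easting + b·northing + c.
TP-B−TP-A: 13a − 23b = −22.2;  TP-C−TP-A: −8a + 249b = 249.7.
Solving gives a = 0.07052, b = 1.00508.
Gradient magnitude |∇z| = √(a² + b²) = √(0.00497 + 1.01018) = 1.00755.
True dip = arctan(1.00755) = 45.2°, dipping toward S (azimuth ≈ 184°).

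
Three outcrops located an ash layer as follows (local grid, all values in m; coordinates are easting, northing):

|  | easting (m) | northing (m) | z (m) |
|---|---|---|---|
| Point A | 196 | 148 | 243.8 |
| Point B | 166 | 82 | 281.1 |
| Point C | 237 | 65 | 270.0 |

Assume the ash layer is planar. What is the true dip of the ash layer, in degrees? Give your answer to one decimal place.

27.4°

Two edge vectors: Point A→Point B = (-30, -66, 37.3), Point A→Point C = (41, -83, 26.2).
Normal n = (Point A→Point B) × (Point A→Point C) = (1366.7, 2315.3, 5196).
So ∂z/∂easting = −n_x/n_z = −0.26303 and ∂z/∂northing = −n_y/n_z = −0.44559.
Gradient magnitude |∇z| = √(a² + b²) = √(0.06918 + 0.19855) = 0.51743.
True dip = arctan(0.51743) = 27.4°, dipping toward NNE (azimuth ≈ 031°).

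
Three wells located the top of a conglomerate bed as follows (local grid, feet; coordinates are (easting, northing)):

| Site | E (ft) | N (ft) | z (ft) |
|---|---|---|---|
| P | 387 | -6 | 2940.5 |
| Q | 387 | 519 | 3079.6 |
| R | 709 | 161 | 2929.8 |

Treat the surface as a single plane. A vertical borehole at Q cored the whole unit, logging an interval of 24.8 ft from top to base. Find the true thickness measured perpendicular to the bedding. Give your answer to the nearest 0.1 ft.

Two edge vectors: P→Q = (0, 525, 139.1), P→R = (322, 167, -10.7).
Normal n = (P→Q) × (P→R) = (-28847.2, 44790.2, -169050).
So ∂z/∂E = −n_x/n_z = −0.17064 and ∂z/∂N = −n_y/n_z = 0.26495.
|∇z| = √(a²+b²) = 0.31515, so dip δ = arctan(0.31515) = 17.49°.
True thickness = vertical thickness × cos δ = 24.8 × cos 17.49° = 23.7 ft.

23.7 ft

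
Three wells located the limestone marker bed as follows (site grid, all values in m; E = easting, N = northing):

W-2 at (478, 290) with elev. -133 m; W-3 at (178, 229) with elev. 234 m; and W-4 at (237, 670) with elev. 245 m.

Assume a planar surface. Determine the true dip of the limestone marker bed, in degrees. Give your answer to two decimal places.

Let the plane be z = a·E + b·N + c.
W-3−W-2: −300a − 61b = 367;  W-4−W-2: −241a + 380b = 378.
Solving gives a = −1.26276, b = 0.19388.
Gradient magnitude |∇z| = √(a² + b²) = √(1.59455 + 0.03759) = 1.27755.
True dip = arctan(1.27755) = 51.95°, dipping toward E (azimuth ≈ 099°).

51.95°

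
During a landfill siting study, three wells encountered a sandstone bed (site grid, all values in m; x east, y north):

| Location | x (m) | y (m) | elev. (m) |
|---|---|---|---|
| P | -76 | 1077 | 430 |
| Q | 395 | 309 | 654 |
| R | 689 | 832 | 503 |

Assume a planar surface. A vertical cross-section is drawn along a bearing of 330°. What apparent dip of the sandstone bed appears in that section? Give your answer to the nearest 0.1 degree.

14.2°

Two edge vectors: P→Q = (471, -768, 224), P→R = (765, -245, 73).
Normal n = (P→Q) × (P→R) = (-1184, 136977, 472125).
So ∂z/∂x = −n_x/n_z = 0.00251 and ∂z/∂y = −n_y/n_z = −0.29013.
Unit vector along 330° is (sin 330°, cos 330°) = (-0.5000, 0.8660).
Slope in that direction = a·(-0.5000) + b·(0.8660) = −0.25251.
Apparent dip = arctan|0.25251| = 14.2° (true dip is 16.2°, so apparent ≤ true as expected).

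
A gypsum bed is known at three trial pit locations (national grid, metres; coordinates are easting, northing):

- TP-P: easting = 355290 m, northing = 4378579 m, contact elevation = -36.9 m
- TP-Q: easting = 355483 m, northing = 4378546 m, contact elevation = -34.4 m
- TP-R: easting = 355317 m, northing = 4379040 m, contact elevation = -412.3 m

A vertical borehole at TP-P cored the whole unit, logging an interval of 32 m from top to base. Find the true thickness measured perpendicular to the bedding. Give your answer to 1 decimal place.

24.8 m

Let the plane be z = a·easting + b·northing + c.
TP-Q−TP-P: 193a − 33b = 2.5;  TP-R−TP-P: 27a + 461b = −375.4.
Solving gives a = −0.12503, b = −0.80699.
|∇z| = √(a²+b²) = 0.81662, so dip δ = arctan(0.81662) = 39.24°.
True thickness = vertical thickness × cos δ = 32 × cos 39.24° = 24.8 m.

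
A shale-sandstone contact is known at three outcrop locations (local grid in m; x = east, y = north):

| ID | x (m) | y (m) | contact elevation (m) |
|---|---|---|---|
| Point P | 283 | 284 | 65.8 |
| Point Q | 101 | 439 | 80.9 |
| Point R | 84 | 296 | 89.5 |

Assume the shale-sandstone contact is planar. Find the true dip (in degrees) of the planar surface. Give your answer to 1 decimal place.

Let the plane be z = a·x + b·y + c.
Point Q−Point P: −182a + 155b = 15.1;  Point R−Point P: −199a + 12b = 23.7.
Solving gives a = −0.12185, b = −0.04565.
Gradient magnitude |∇z| = √(a² + b²) = √(0.01485 + 0.00208) = 0.13012.
True dip = arctan(0.13012) = 7.4°, dipping toward ENE (azimuth ≈ 069°).

7.4°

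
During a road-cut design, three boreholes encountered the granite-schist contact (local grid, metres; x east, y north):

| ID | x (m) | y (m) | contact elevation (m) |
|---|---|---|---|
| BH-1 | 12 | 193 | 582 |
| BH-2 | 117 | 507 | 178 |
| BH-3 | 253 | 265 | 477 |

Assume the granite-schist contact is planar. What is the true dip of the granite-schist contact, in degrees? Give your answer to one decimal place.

Let the plane be z = a·x + b·y + c.
BH-2−BH-1: 105a + 314b = −404;  BH-3−BH-1: 241a + 72b = −105.
Solving gives a = −0.05699, b = −1.26757.
Gradient magnitude |∇z| = √(a² + b²) = √(0.00325 + 1.60672) = 1.26885.
True dip = arctan(1.26885) = 51.8°, dipping toward N (azimuth ≈ 003°).

51.8°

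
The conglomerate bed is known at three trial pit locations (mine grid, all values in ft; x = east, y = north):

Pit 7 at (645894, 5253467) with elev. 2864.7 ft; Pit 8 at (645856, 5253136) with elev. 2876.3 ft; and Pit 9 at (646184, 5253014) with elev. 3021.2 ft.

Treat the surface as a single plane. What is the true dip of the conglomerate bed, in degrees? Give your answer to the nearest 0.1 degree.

22.7°

Let the plane be z = a·x + b·y + c.
Pit 8−Pit 7: −38a − 331b = 11.6;  Pit 9−Pit 7: 290a − 453b = 156.5.
Solving gives a = 0.41118, b = −0.08225.
Gradient magnitude |∇z| = √(a² + b²) = √(0.16907 + 0.00677) = 0.41932.
True dip = arctan(0.41932) = 22.7°, dipping toward WNW (azimuth ≈ 281°).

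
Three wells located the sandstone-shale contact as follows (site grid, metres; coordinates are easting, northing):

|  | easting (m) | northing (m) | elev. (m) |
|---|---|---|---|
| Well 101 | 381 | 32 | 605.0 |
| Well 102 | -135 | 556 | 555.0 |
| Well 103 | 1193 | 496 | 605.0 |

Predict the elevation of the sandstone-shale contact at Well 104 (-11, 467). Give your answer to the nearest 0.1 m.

Let the plane be z = a·easting + b·northing + c.
Well 102−Well 101: −516a + 524b = −50;  Well 103−Well 101: 812a + 464b = 0.
Solving gives a = 0.034892, b = −0.061061.
Then c = 605 − a·381 − b·32 = 593.66.
At (-11, 467): z = −0.4 − 28.5 + 593.66 = 564.8 m.

564.8 m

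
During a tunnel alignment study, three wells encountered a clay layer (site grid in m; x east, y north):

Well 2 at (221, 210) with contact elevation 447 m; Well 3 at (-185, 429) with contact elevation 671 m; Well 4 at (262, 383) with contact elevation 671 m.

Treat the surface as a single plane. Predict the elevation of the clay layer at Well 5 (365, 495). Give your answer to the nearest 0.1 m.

Two edge vectors: Well 2→Well 3 = (-406, 219, 224), Well 2→Well 4 = (41, 173, 224).
Normal n = (Well 2→Well 3) × (Well 2→Well 4) = (10304, 100128, -79217).
So ∂z/∂x = −n_x/n_z = 0.13007 and ∂z/∂y = −n_y/n_z = 1.26397.
Intercept c from Well 2: 447 − 28.75 − 265.43 = 152.82.
At (365, 495): z = 47.5 + 625.7 + 152.82 = 826.0 m.

826.0 m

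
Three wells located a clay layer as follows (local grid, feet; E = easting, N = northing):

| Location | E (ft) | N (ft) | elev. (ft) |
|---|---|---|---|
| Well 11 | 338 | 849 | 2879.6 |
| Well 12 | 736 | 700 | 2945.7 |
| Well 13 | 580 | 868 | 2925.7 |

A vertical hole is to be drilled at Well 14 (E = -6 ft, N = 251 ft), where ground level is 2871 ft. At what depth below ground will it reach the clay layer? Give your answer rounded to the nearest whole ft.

88 ft

Two edge vectors: Well 11→Well 12 = (398, -149, 66.1), Well 11→Well 13 = (242, 19, 46.1).
Normal n = (Well 11→Well 12) × (Well 11→Well 13) = (-8124.8, -2351.6, 43620).
So ∂z/∂E = −n_x/n_z = 0.18626 and ∂z/∂N = −n_y/n_z = 0.05391.
Intercept c from Well 11: 2879.6 − 62.96 − 45.77 = 2770.87.
At (-6, 251): z_contact = −1.1 + 13.5 + 2770.87 = 2783.3 ft.
Depth below ground = 2871 − 2783.3 = 88 ft.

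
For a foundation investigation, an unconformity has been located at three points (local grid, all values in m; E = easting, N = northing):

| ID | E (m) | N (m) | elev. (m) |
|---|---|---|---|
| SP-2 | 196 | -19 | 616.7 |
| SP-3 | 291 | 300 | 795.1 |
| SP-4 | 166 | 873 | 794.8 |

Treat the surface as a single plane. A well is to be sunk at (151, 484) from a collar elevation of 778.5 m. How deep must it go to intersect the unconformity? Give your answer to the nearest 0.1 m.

Two edge vectors: SP-2→SP-3 = (95, 319, 178.4), SP-2→SP-4 = (-30, 892, 178.1).
Normal n = (SP-2→SP-3) × (SP-2→SP-4) = (-102318.9, -22271.5, 94310).
So ∂z/∂E = −n_x/n_z = 1.08492 and ∂z/∂N = −n_y/n_z = 0.23615.
Intercept c from SP-2: 616.7 − 212.64 + 4.49 = 408.54.
At (151, 484): z_contact = 163.82 + 114.30 + 408.54 = 686.66 m.
Depth below ground = 778.5 − 686.66 = 91.8 m.

91.8 m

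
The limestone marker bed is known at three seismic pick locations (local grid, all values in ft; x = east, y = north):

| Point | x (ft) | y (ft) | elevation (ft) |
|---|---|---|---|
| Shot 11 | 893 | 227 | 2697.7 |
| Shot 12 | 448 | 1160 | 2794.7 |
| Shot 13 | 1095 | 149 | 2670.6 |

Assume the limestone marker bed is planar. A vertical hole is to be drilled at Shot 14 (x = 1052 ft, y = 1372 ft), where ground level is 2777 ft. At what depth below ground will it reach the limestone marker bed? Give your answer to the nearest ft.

42 ft

Two edge vectors: Shot 11→Shot 12 = (-445, 933, 97), Shot 11→Shot 13 = (202, -78, -27.1).
Normal n = (Shot 11→Shot 12) × (Shot 11→Shot 13) = (-17718.3, 7534.5, -153756).
So ∂z/∂x = −n_x/n_z = −0.11524 and ∂z/∂y = −n_y/n_z = 0.04900.
Intercept c from Shot 11: 2697.7 + 102.91 − 11.12 = 2789.48.
At (1052, 1372): z_contact = −121.2 + 67.2 + 2789.48 = 2735.5 ft.
Depth below ground = 2777 − 2735.5 = 42 ft.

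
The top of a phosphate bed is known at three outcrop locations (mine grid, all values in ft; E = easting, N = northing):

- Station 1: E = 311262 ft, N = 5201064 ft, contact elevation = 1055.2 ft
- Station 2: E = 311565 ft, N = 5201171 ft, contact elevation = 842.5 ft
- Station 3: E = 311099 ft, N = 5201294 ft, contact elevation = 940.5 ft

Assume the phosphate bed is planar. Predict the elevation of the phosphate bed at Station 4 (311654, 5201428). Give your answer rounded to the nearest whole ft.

Let the plane be z = a·E + b·N + c.
Station 2−Station 1: 303a + 107b = −212.7;  Station 3−Station 1: −163a + 230b = −114.7.
Solving gives a = −0.42060920, b = −0.79677956.
Then c = 1055.2 − a·311262 − b·5201064 = 4276076.35.
At (311654, 5201428): z = −131084.5 − 4144391.5 + 4276076.35 = 600.3 ft.

600 ft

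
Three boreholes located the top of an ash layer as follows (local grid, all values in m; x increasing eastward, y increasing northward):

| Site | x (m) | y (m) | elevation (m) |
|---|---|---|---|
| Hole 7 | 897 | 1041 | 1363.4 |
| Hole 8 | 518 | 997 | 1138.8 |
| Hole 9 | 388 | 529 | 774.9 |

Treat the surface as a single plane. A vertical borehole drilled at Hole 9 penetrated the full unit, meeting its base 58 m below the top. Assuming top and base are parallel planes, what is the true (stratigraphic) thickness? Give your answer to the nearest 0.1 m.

44.9 m

Let the plane be z = a·x + b·y + c.
Hole 8−Hole 7: −379a − 44b = −224.6;  Hole 9−Hole 7: −509a − 512b = −588.5.
Solving gives a = 0.51908, b = 0.63338.
|∇z| = √(a²+b²) = 0.81891, so dip δ = arctan(0.81891) = 39.31°.
True thickness = vertical thickness × cos δ = 58 × cos 39.31° = 44.9 m.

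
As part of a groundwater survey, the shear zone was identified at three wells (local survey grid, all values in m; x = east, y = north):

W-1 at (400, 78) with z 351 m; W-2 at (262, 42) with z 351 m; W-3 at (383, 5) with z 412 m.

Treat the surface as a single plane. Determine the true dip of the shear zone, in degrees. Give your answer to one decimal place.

Let the plane be z = a·x + b·y + c.
W-2−W-1: −138a − 36b = 0;  W-3−W-1: −17a − 73b = 61.
Solving gives a = 0.23209, b = −0.88966.
Gradient magnitude |∇z| = √(a² + b²) = √(0.05386 + 0.79150) = 0.91944.
True dip = arctan(0.91944) = 42.6°, dipping toward NNW (azimuth ≈ 345°).

42.6°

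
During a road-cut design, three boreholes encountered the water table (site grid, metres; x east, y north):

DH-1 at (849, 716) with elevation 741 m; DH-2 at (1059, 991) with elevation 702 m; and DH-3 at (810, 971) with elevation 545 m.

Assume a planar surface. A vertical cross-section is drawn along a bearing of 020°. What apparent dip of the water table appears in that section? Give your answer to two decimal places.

Let the plane be z = a·x + b·y + c.
DH-2−DH-1: 210a + 275b = −39;  DH-3−DH-1: −39a + 255b = −196.
Solving gives a = 0.68386, b = −0.66404.
Unit vector along 020° is (sin 20°, cos 20°) = (0.3420, 0.9397).
Slope in that direction = a·(0.3420) + b·(0.9397) = −0.39010.
Apparent dip = arctan|0.39010| = 21.31° (true dip is 43.6°, so apparent ≤ true as expected).

21.31°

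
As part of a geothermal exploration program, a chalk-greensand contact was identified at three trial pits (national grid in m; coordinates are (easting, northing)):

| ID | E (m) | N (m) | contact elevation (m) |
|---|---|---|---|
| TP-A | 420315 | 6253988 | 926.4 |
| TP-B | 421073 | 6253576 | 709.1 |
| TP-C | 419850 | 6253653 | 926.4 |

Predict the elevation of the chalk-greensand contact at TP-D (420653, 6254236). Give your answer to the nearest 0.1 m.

Two edge vectors: TP-A→TP-B = (758, -412, -217.3), TP-A→TP-C = (-465, -335, 0).
Normal n = (TP-A→TP-B) × (TP-A→TP-C) = (-72795.5, 101044.5, -445510).
So ∂z/∂E = −n_x/n_z = −0.163398128 and ∂z/∂N = −n_y/n_z = 0.226806357.
Intercept c from TP-A: 926.4 + 68678.68 − 1418444.23 = −1348839.15.
At (420653, 6254236): z = −68733.9 + 1418500.5 − 1348839.15 = 927.4 m.

927.4 m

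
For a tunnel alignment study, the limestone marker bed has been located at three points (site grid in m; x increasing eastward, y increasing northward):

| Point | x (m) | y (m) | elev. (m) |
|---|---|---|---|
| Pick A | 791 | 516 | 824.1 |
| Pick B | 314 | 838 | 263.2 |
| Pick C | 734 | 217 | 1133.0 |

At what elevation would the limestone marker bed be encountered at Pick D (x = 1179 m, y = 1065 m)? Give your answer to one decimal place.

377.0 m

Let the plane be z = a·x + b·y + c.
Pick B−Pick A: −477a + 322b = −560.9;  Pick C−Pick A: −57a − 299b = 308.9.
Solving gives a = 0.423932, b = −1.113927.
Then c = 824.1 − a·791 − b·516 = 1063.56.
At (1179, 1065): z = 499.8 − 1186.3 + 1063.56 = 377.0 m.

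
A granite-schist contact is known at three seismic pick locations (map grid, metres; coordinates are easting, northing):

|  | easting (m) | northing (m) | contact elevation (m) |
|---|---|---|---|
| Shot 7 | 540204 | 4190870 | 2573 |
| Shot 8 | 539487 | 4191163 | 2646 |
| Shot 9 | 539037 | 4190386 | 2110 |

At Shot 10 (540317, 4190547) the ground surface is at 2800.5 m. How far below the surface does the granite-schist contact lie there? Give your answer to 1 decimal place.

Two edge vectors: Shot 7→Shot 8 = (-717, 293, 73), Shot 7→Shot 9 = (-1167, -484, -463).
Normal n = (Shot 7→Shot 8) × (Shot 7→Shot 9) = (-100327, -417162, 688959).
So ∂z/∂easting = −n_x/n_z = 0.145621147 and ∂z/∂northing = −n_y/n_z = 0.605496118.
Intercept c from Shot 7: 2573 − 78665.13 − 2537555.52 = −2613647.64.
At (540317, 4190547): z_contact = 78681.58 + 2537359.94 − 2613647.64 = 2393.88 m.
Depth below ground = 2800.5 − 2393.88 = 406.6 m.

406.6 m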